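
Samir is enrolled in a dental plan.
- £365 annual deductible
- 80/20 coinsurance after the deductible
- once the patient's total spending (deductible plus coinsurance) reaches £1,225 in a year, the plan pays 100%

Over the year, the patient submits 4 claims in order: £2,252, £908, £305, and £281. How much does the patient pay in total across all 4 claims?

#1 (£2,252): deductible takes £365, £1,887 remains; patient's 20% is £377.40. Patient owes £742.40 (running OOP £742.40).
#2 (£908): deductible already satisfied, so patient's share is 20% × £908 = £181.60. Patient owes £181.60 (running OOP £924).
#3 (£305): deductible met; 20% of £305 = £61. Patient pays £61; OOP now £985.
#4 (£281): deductible met; 20% of £281 = £56.20. Patient pays £56.20; OOP now £1,041.20.
Summing the patient's payments: £742.40 + £181.60 + £61 + £56.20 = £1,041.20.

£1,041.20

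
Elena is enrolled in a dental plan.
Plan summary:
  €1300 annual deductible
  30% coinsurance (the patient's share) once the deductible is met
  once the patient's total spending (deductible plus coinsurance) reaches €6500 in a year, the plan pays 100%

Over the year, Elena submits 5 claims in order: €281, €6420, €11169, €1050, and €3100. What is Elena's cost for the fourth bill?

Bill 1, €281: fully absorbed by the deductible. Patient owes €281 (running OOP €281).
Bill 2, €6420: €1019 finishes the deductible; €5401 goes to coinsurance; 30% of €5401 = €1620.30. Patient owes €2639.30 (running OOP €2920.30).
Bill 3, €11169: deductible met; 30% of €11169 = €3350.70. Patient owes €3350.70 (running OOP €6271).
Bill 4, €1050: deductible met; 30% of €1050 = €315. Adding that to €6271 gives €6586, past the €6500 cap; patient pays only €6500 − €6271 = €229.

€229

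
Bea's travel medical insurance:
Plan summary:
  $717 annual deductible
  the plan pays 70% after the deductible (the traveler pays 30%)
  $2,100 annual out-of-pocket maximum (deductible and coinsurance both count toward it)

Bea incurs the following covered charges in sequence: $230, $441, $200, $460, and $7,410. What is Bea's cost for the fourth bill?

Claim 1 — $230: fully absorbed by the deductible. Traveler owes $230 (running OOP $230).
Claim 2 — $441: all of it applies to the deductible. Traveler pays $441; OOP now $671.
Claim 3 — $200: $46 to deductible, leaving $154; coinsurance $154 × 30% = $46.20. Traveler pays $92.20; OOP now $763.20.
Claim 4 — $460: deductible met; 30% of $460 = $138. Traveler owes $138 (running OOP $901.20).

$138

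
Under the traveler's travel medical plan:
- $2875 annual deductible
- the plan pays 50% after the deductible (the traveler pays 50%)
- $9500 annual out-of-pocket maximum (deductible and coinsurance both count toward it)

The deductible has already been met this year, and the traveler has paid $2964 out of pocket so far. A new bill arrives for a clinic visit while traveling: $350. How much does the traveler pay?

$175

The deductible is already satisfied, so the full bill goes to coinsurance.
Coinsurance: $350 × 50% = $175.
Cumulative spending $2964 + $175 = $3139 stays under the $9500 maximum.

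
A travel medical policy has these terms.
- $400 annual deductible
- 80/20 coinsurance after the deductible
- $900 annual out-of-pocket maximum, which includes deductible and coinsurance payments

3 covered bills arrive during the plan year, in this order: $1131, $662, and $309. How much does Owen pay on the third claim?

Claim 1 — $1131: $400 to deductible, leaving $731; 20% of $731 = $146.20. Traveler pays $546.20; OOP now $546.20.
Claim 2 — $662: deductible already satisfied, so traveler's share is 20% × $662 = $132.40. Cost to traveler: $132.40. OOP to date $678.60.
Claim 3 — $309: deductible met; 20% of $309 = $61.80. Cost to traveler: $61.80. OOP to date $740.40.

$61.80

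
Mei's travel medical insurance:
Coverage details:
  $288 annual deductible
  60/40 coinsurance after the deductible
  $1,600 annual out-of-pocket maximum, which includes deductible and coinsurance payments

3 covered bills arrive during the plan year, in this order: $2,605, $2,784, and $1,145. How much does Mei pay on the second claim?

Claim 1 ($2,605): $288 finishes the deductible; $2,317 goes to coinsurance; coinsurance $2,317 × 40% = $926.80. Traveler owes $1,214.80 (running OOP $1,214.80).
Claim 2 ($2,784): 40% coinsurance on $2,784 = $1,113.60. OOP would hit $2,328.40 > $1,600, so the cap limits the traveler to $1,600 − $1,214.80 = $385.20.

$385.20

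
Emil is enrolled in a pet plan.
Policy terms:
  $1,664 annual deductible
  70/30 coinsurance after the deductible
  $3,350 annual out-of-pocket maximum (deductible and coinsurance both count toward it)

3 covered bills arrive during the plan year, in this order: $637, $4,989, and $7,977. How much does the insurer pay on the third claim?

$7,479.60

#1 ($637): fully absorbed by the deductible. Cost to owner: $637. OOP to date $637. Plan pays $637 − $637 = $0.
#2 ($4,989): deductible takes $1,027, $3,962 remains; owner's 30% is $1,188.60. Cost to owner: $2,215.60. OOP to date $2,852.60. Plan pays $4,989 − $2,215.60 = $2,773.40.
#3 ($7,977): deductible met; 30% of $7,977 = $2,393.10. OOP would hit $5,245.70 > $3,350, so the cap limits the owner to $3,350 − $2,852.60 = $497.40. Insurer: $7,977 − $497.40 = $7,479.60.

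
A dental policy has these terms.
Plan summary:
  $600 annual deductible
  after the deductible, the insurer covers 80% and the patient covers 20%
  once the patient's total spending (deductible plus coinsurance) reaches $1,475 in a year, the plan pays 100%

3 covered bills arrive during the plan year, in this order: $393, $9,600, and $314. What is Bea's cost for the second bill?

Claim 1 ($393): entire amount goes to the deductible. Patient owes $393 (running OOP $393).
Claim 2 ($9,600): $207 finishes the deductible; $9,393 goes to coinsurance; 20% of $9,393 = $1,878.60. Claim cost before the cap: $207 + $1,878.60 = $2,085.60. Adding that to $393 gives $2,478.60, past the $1,475 cap; patient pays only $1,475 − $393 = $1,082.

$1,082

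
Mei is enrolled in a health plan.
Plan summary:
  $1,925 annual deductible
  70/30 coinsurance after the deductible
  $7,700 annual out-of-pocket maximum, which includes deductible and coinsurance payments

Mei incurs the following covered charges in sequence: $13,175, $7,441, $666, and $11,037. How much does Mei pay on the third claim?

$167.70

#1 ($13,175): $1,925 finishes the deductible; $11,250 goes to coinsurance; patient's 30% is $3,375. Patient pays $5,300; OOP now $5,300.
#2 ($7,441): deductible already satisfied, so patient's share is 30% × $7,441 = $2,232.30. Patient owes $2,232.30 (running OOP $7,532.30).
#3 ($666): 30% coinsurance on $666 = $199.80. That would push OOP to $7,732.10, over the $7,700 cap, so patient pays $7,700 − $7,532.30 = $167.70.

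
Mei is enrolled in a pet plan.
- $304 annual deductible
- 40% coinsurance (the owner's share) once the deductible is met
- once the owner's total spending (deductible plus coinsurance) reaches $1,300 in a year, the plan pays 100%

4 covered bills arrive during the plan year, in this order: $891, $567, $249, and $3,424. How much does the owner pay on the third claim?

Claim 1 ($891): deductible takes $304, $587 remains; 40% of $587 = $234.80. Cost to owner: $538.80. OOP to date $538.80.
Claim 2 ($567): deductible already satisfied, so owner's share is 40% × $567 = $226.80. Owner owes $226.80 (running OOP $765.60).
Claim 3 ($249): deductible met; 40% of $249 = $99.60. Owner owes $99.60 (running OOP $865.20).

$99.60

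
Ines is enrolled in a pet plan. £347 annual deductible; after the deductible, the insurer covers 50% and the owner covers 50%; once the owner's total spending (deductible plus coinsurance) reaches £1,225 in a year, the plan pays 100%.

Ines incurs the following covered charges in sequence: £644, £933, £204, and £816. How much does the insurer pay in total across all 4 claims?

£1,372

#1 (£644): deductible takes £347, £297 remains; 50% of £297 = £148.50. Owner owes £495.50 (running OOP £495.50). Plan pays £644 − £495.50 = £148.50.
#2 (£933): deductible already satisfied, so owner's share is 50% × £933 = £466.50. Cost to owner: £466.50. OOP to date £962. Plan pays £933 − £466.50 = £466.50.
#3 (£204): deductible already satisfied, so owner's share is 50% × £204 = £102. Cost to owner: £102. OOP to date £1,064. Plan pays £204 − £102 = £102.
#4 (£816): deductible already satisfied, so owner's share is 50% × £816 = £408. Adding that to £1,064 gives £1,472, past the £1,225 cap; owner pays only £1,225 − £1,064 = £161. Plan pays £816 − £161 = £655.
Insurer total: £148.50 + £466.50 + £102 + £655 = £1,372.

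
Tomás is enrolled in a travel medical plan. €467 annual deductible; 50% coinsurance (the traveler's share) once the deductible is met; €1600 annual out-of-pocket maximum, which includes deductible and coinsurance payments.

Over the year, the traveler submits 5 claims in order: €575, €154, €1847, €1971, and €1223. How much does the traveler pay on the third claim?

#1 (€575): €467 to deductible, leaving €108; coinsurance €108 × 50% = €54. Traveler pays €521; OOP now €521.
#2 (€154): 50% coinsurance on €154 = €77. Traveler pays €77; OOP now €598.
#3 (€1847): 50% coinsurance on €1847 = €923.50. Traveler owes €923.50 (running OOP €1521.50).

€923.50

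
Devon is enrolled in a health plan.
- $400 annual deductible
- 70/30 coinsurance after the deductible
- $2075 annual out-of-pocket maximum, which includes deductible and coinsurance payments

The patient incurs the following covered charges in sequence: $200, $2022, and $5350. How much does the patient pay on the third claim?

Bill 1, $200: all of it applies to the deductible. Cost to patient: $200. OOP to date $200.
Bill 2, $2022: deductible takes $200, $1822 remains; patient's 30% is $546.60. Patient owes $746.60 (running OOP $946.60).
Bill 3, $5350: deductible met; 30% of $5350 = $1605. Adding that to $946.60 gives $2551.60, past the $2075 cap; patient pays only $2075 − $946.60 = $1128.40.

$1128.40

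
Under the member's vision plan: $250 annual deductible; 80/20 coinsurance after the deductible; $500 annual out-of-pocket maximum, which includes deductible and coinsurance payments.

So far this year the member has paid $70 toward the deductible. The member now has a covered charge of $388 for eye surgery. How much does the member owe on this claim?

Remaining deductible: $250 − $70 = $180.
The remaining $208 (= $388 − $180) moves to coinsurance.
Member's 20% share of $208 is $41.60.
That puts the member's cost at $180 + $41.60 = $221.60 before any cap.
Cumulative spending $70 + $221.60 = $291.60 stays under the $500 maximum.

$221.60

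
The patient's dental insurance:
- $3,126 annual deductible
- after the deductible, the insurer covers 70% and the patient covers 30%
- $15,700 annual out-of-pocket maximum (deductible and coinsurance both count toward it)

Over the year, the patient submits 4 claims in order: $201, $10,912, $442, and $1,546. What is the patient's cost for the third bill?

$132.60

#1 ($201): all of it applies to the deductible. Patient owes $201 (running OOP $201).
#2 ($10,912): $2,925 finishes the deductible; $7,987 goes to coinsurance; coinsurance $7,987 × 30% = $2,396.10. Patient pays $5,321.10; OOP now $5,522.10.
#3 ($442): 30% coinsurance on $442 = $132.60. Patient pays $132.60; OOP now $5,654.70.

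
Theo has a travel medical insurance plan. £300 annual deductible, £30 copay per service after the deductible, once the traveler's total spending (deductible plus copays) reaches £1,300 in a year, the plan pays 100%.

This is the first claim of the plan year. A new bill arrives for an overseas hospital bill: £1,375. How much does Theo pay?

£330

Deductible not yet touched, so the first £300 of the bill goes to the deductible.
After the £300 deductible portion, £1,375 − £300 = £1,075 is subject to the copay.
Copay on this service: £30.
So the traveler owes £300 + £30 = £330 before any cap.
Total out-of-pocket so far would be £0 + £330 = £330, below the £1,300 cap — no reduction.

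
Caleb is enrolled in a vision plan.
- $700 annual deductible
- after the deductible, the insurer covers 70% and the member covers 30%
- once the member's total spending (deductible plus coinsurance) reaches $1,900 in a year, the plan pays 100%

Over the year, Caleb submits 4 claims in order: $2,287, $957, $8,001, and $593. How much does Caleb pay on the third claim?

Bill 1, $2,287: deductible takes $700, $1,587 remains; 30% of $1,587 = $476.10. Cost to member: $1,176.10. OOP to date $1,176.10.
Bill 2, $957: 30% coinsurance on $957 = $287.10. Member pays $287.10; OOP now $1,463.20.
Bill 3, $8,001: deductible already satisfied, so member's share is 30% × $8,001 = $2,400.30. OOP would hit $3,863.50 > $1,900, so the cap limits the member to $1,900 − $1,463.20 = $436.80.

$436.80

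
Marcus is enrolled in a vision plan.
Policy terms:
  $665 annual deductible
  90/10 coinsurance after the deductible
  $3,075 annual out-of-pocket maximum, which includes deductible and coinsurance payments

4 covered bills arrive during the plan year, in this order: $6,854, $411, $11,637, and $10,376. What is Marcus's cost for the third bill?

$1,163.70

#1 ($6,854): $665 finishes the deductible; $6,189 goes to coinsurance; member's 10% is $618.90. Member owes $1,283.90 (running OOP $1,283.90).
#2 ($411): 10% coinsurance on $411 = $41.10. Cost to member: $41.10. OOP to date $1,325.
#3 ($11,637): deductible already satisfied, so member's share is 10% × $11,637 = $1,163.70. Member owes $1,163.70 (running OOP $2,488.70).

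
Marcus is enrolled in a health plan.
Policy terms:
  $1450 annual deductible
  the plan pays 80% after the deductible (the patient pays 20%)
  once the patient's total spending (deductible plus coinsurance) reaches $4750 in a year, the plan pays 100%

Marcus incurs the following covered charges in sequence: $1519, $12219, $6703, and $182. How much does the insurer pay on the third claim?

Bill 1, $1519: $1450 finishes the deductible; $69 goes to coinsurance; coinsurance $69 × 20% = $13.80. Cost to patient: $1463.80. OOP to date $1463.80. Insurer: $1519 − $1463.80 = $55.20.
Bill 2, $12219: deductible already satisfied, so patient's share is 20% × $12219 = $2443.80. Cost to patient: $2443.80. OOP to date $3907.60. Plan pays $12219 − $2443.80 = $9775.20.
Bill 3, $6703: 20% coinsurance on $6703 = $1340.60. OOP would hit $5248.20 > $4750, so the cap limits the patient to $4750 − $3907.60 = $842.40. Plan pays $6703 − $842.40 = $5860.60.

$5860.60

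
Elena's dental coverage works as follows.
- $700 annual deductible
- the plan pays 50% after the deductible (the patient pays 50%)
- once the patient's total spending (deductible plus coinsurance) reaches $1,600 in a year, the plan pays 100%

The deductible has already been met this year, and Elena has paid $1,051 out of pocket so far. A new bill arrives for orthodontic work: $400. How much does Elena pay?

The deductible is already satisfied, so the full bill goes to coinsurance.
50% of $400 = $200 falls to the patient.
Year-to-date out-of-pocket becomes $1,051 + $200 = $1,251, still under the $1,600 maximum, so no cap applies.

$200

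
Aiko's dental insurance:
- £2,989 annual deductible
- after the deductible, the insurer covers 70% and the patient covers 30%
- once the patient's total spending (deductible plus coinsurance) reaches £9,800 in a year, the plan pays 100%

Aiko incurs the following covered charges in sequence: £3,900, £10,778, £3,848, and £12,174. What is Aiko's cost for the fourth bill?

#1 (£3,900): £2,989 to deductible, leaving £911; patient's 30% is £273.30. Patient pays £3,262.30; OOP now £3,262.30.
#2 (£10,778): deductible already satisfied, so patient's share is 30% × £10,778 = £3,233.40. Patient pays £3,233.40; OOP now £6,495.70.
#3 (£3,848): 30% coinsurance on £3,848 = £1,154.40. Cost to patient: £1,154.40. OOP to date £7,650.10.
#4 (£12,174): 30% coinsurance on £12,174 = £3,652.20. OOP would hit £11,302.30 > £9,800, so the cap limits the patient to £9,800 − £7,650.10 = £2,149.90.

£2,149.90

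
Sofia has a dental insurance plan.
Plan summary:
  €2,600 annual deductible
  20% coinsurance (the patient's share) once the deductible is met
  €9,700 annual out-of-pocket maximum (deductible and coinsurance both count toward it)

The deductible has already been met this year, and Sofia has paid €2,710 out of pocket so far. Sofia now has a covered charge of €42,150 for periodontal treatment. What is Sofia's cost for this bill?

€6,990

The deductible is already satisfied, so the full bill goes to coinsurance.
Patient's 20% share of €42,150 is €8,430.
Year-to-date out-of-pocket would reach €2,710 + €8,430 = €11,140, above the €9,700 maximum, so the patient pays only €9,700 − €2,710 = €6,990.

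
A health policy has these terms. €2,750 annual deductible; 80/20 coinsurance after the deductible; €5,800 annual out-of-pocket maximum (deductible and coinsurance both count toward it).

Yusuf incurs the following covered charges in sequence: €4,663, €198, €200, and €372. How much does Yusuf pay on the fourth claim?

€74.40

Claim 1 — €4,663: €2,750 finishes the deductible; €1,913 goes to coinsurance; coinsurance €1,913 × 20% = €382.60. Patient owes €3,132.60 (running OOP €3,132.60).
Claim 2 — €198: deductible met; 20% of €198 = €39.60. Patient pays €39.60; OOP now €3,172.20.
Claim 3 — €200: deductible met; 20% of €200 = €40. Patient owes €40 (running OOP €3,212.20).
Claim 4 — €372: deductible already satisfied, so patient's share is 20% × €372 = €74.40. Cost to patient: €74.40. OOP to date €3,286.60.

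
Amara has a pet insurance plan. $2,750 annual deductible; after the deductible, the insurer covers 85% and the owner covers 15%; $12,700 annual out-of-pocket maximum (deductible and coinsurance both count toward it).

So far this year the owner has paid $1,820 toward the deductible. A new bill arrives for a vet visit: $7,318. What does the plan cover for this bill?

$5,429.80

Deductible still to meet: $2,750 − $1,820 = $930.
That leaves $7,318 − $930 = $6,388 for coinsurance.
Owner's 15% share of $6,388 is $958.20.
So the owner owes $930 + $958.20 = $1,888.20 before any cap.
Total out-of-pocket so far would be $1,820 + $1,888.20 = $3,708.20, below the $12,700 cap — no reduction.
The plan picks up $7,318 − $1,888.20 = $5,429.80.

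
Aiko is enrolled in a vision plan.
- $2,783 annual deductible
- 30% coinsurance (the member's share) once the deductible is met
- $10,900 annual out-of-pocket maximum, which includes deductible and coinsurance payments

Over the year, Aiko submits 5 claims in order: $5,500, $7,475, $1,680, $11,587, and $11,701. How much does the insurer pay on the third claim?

Bill 1, $5,500: $2,783 finishes the deductible; $2,717 goes to coinsurance; coinsurance $2,717 × 30% = $815.10. Member pays $3,598.10; OOP now $3,598.10. Insurer: $5,500 − $3,598.10 = $1,901.90.
Bill 2, $7,475: deductible already satisfied, so member's share is 30% × $7,475 = $2,242.50. Member pays $2,242.50; OOP now $5,840.60. Insurer: $7,475 − $2,242.50 = $5,232.50.
Bill 3, $1,680: 30% coinsurance on $1,680 = $504. Member owes $504 (running OOP $6,344.60). Plan pays $1,680 − $504 = $1,176.

$1,176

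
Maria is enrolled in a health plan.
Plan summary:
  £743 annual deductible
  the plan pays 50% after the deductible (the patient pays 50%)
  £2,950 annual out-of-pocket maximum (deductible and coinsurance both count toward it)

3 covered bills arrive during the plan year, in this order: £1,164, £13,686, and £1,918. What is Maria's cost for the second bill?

£1,996.50

#1 (£1,164): deductible takes £743, £421 remains; 50% of £421 = £210.50. Patient pays £953.50; OOP now £953.50.
#2 (£13,686): 50% coinsurance on £13,686 = £6,843. OOP would hit £7,796.50 > £2,950, so the cap limits the patient to £2,950 − £953.50 = £1,996.50.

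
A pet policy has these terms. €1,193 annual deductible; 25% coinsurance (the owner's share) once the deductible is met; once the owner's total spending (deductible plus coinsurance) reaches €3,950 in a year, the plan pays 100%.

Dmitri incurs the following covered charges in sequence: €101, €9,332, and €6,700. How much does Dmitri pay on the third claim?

Bill 1, €101: entire amount goes to the deductible. Cost to owner: €101. OOP to date €101.
Bill 2, €9,332: €1,092 finishes the deductible; €8,240 goes to coinsurance; owner's 25% is €2,060. Owner owes €3,152 (running OOP €3,253).
Bill 3, €6,700: 25% coinsurance on €6,700 = €1,675. Adding that to €3,253 gives €4,928, past the €3,950 cap; owner pays only €3,950 − €3,253 = €697.

€697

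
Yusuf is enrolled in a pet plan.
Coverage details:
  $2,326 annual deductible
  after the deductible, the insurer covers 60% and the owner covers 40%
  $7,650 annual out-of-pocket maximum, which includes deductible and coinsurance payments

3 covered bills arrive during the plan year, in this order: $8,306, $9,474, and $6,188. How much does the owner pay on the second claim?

Bill 1, $8,306: $2,326 finishes the deductible; $5,980 goes to coinsurance; coinsurance $5,980 × 40% = $2,392. Cost to owner: $4,718. OOP to date $4,718.
Bill 2, $9,474: deductible met; 40% of $9,474 = $3,789.60. Adding that to $4,718 gives $8,507.60, past the $7,650 cap; owner pays only $7,650 − $4,718 = $2,932.

$2,932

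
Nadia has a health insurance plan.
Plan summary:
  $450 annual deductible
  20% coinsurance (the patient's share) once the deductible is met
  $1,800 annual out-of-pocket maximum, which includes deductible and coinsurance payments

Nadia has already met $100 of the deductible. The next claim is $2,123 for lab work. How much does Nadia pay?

$100 of the $450 deductible is already met, leaving $350.
After the $350 deductible portion, $2,123 − $350 = $1,773 is subject to coinsurance.
Coinsurance: $1,773 × 20% = $354.60.
Patient responsibility before any cap: $350 + $354.60 = $704.60.
Year-to-date out-of-pocket becomes $100 + $704.60 = $804.60, still under the $1,800 maximum, so no cap applies.

$704.60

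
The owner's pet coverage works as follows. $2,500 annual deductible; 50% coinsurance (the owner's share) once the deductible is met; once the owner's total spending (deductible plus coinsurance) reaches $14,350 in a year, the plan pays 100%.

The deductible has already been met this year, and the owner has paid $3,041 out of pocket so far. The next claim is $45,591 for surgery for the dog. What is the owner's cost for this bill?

The deductible is already satisfied, so the full bill goes to coinsurance.
Owner's 50% share of $45,591 is $22,795.50.
Year-to-date out-of-pocket would reach $3,041 + $22,795.50 = $25,836.50, above the $14,350 maximum, so the owner pays only $14,350 − $3,041 = $11,309.

$11,309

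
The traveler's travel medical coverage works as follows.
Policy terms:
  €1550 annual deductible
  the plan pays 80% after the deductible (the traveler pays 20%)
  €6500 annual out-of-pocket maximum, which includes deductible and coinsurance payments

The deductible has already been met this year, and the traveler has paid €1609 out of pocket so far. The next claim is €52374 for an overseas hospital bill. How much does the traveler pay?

€4891

The deductible is already satisfied, so the full bill goes to coinsurance.
20% of €52374 = €10474.80 falls to the traveler.
Year-to-date out-of-pocket would reach €1609 + €10474.80 = €12083.80, above the €6500 maximum, so the traveler pays only €6500 − €1609 = €4891.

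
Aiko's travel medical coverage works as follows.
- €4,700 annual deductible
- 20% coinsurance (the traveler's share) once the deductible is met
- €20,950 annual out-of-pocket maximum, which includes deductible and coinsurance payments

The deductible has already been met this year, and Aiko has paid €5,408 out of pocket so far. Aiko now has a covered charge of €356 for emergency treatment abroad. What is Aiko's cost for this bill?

With the deductible met, the entire €356 is subject to coinsurance.
20% of €356 = €71.20 falls to the traveler.
Cumulative spending €5,408 + €71.20 = €5,479.20 stays under the €20,950 maximum.

€71.20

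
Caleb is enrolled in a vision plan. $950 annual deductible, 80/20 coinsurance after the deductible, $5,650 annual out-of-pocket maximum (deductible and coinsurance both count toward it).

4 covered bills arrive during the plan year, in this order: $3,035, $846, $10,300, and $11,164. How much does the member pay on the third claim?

Claim 1 — $3,035: deductible takes $950, $2,085 remains; 20% of $2,085 = $417. Cost to member: $1,367. OOP to date $1,367.
Claim 2 — $846: deductible already satisfied, so member's share is 20% × $846 = $169.20. Member owes $169.20 (running OOP $1,536.20).
Claim 3 — $10,300: 20% coinsurance on $10,300 = $2,060. Member owes $2,060 (running OOP $3,596.20).

$2,060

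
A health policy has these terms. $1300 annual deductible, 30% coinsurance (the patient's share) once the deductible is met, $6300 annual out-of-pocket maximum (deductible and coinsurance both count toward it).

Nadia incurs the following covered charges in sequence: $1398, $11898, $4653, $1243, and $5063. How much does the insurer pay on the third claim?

$3257.10

Claim 1 — $1398: deductible takes $1300, $98 remains; patient's 30% is $29.40. Patient pays $1329.40; OOP now $1329.40. Plan pays $1398 − $1329.40 = $68.60.
Claim 2 — $11898: deductible already satisfied, so patient's share is 30% × $11898 = $3569.40. Patient owes $3569.40 (running OOP $4898.80). Plan pays $11898 − $3569.40 = $8328.60.
Claim 3 — $4653: 30% coinsurance on $4653 = $1395.90. Cost to patient: $1395.90. OOP to date $6294.70. Insurer: $4653 − $1395.90 = $3257.10.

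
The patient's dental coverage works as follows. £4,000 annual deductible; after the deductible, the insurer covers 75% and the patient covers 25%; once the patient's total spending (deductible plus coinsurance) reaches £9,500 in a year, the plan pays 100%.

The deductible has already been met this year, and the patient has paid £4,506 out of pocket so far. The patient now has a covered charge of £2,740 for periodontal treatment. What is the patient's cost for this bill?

With the deductible met, the entire £2,740 is subject to coinsurance.
25% of £2,740 = £685 falls to the patient.
Cumulative spending £4,506 + £685 = £5,191 stays under the £9,500 maximum.

£685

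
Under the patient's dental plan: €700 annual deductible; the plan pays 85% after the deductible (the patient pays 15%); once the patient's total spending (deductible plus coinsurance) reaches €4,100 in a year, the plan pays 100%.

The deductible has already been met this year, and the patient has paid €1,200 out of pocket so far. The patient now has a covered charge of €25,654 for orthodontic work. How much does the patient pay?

€2,900

With the deductible met, the entire €25,654 is subject to coinsurance.
15% of €25,654 = €3,848.10 falls to the patient.
Year-to-date out-of-pocket would reach €1,200 + €3,848.10 = €5,048.10, above the €4,100 maximum, so the patient pays only €4,100 − €1,200 = €2,900.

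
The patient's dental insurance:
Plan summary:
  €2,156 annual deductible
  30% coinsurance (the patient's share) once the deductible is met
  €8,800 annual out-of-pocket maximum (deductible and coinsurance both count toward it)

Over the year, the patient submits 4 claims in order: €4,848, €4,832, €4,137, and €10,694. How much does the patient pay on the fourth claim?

€3,145.70

#1 (€4,848): €2,156 finishes the deductible; €2,692 goes to coinsurance; 30% of €2,692 = €807.60. Patient pays €2,963.60; OOP now €2,963.60.
#2 (€4,832): deductible already satisfied, so patient's share is 30% × €4,832 = €1,449.60. Patient pays €1,449.60; OOP now €4,413.20.
#3 (€4,137): 30% coinsurance on €4,137 = €1,241.10. Cost to patient: €1,241.10. OOP to date €5,654.30.
#4 (€10,694): 30% coinsurance on €10,694 = €3,208.20. That would push OOP to €8,862.50, over the €8,800 cap, so patient pays €8,800 − €5,654.30 = €3,145.70.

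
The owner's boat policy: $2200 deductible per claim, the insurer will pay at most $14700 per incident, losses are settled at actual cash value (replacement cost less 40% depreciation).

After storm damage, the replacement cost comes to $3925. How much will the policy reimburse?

$155

Actual cash value after 40% depreciation: $3925 × 60% = $2355.
Less the $2200 deductible: $2355 − $2200 = $155.
That's under the $14700 cap, so the insurer reimburses the full $155.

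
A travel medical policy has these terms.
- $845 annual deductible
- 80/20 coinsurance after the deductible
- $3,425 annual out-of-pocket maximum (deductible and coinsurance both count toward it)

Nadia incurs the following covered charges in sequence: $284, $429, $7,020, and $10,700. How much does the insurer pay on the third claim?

$5,510.40

#1 ($284): fully absorbed by the deductible. Traveler pays $284; OOP now $284. Insurer: $284 − $284 = $0.
#2 ($429): all of it applies to the deductible. Cost to traveler: $429. OOP to date $713. Plan pays $429 − $429 = $0.
#3 ($7,020): $132 finishes the deductible; $6,888 goes to coinsurance; traveler's 20% is $1,377.60. Traveler pays $1,509.60; OOP now $2,222.60. Insurer: $7,020 − $1,509.60 = $5,510.40.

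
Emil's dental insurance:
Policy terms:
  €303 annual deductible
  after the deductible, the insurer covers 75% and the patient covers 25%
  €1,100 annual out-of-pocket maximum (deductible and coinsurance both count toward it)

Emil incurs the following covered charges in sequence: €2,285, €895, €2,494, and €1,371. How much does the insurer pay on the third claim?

€2,416.25

#1 (€2,285): €303 to deductible, leaving €1,982; coinsurance €1,982 × 25% = €495.50. Patient owes €798.50 (running OOP €798.50). Insurer: €2,285 − €798.50 = €1,486.50.
#2 (€895): 25% coinsurance on €895 = €223.75. Cost to patient: €223.75. OOP to date €1,022.25. Plan pays €895 − €223.75 = €671.25.
#3 (€2,494): 25% coinsurance on €2,494 = €623.50. That would push OOP to €1,645.75, over the €1,100 cap, so patient pays €1,100 − €1,022.25 = €77.75. Insurer: €2,494 − €77.75 = €2,416.25.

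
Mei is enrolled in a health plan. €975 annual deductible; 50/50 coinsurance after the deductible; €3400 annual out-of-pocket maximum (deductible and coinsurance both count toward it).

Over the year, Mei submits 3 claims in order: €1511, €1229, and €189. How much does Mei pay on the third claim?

#1 (€1511): €975 to deductible, leaving €536; patient's 50% is €268. Cost to patient: €1243. OOP to date €1243.
#2 (€1229): deductible already satisfied, so patient's share is 50% × €1229 = €614.50. Patient owes €614.50 (running OOP €1857.50).
#3 (€189): 50% coinsurance on €189 = €94.50. Patient pays €94.50; OOP now €1952.

€94.50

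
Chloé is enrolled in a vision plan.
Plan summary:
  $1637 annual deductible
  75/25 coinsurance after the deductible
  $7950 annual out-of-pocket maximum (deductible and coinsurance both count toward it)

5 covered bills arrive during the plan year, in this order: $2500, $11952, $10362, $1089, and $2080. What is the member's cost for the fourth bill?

Bill 1, $2500: $1637 finishes the deductible; $863 goes to coinsurance; coinsurance $863 × 25% = $215.75. Member owes $1852.75 (running OOP $1852.75).
Bill 2, $11952: deductible met; 25% of $11952 = $2988. Cost to member: $2988. OOP to date $4840.75.
Bill 3, $10362: deductible met; 25% of $10362 = $2590.50. Member owes $2590.50 (running OOP $7431.25).
Bill 4, $1089: 25% coinsurance on $1089 = $272.25. Cost to member: $272.25. OOP to date $7703.50.

$272.25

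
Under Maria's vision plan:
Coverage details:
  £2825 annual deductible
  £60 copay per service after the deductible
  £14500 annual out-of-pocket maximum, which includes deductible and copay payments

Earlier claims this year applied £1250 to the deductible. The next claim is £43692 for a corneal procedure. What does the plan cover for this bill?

Remaining deductible: £2825 − £1250 = £1575.
The remaining £42117 (= £43692 − £1575) moves to the copay.
Copay on this service: £60.
That puts the member's cost at £1575 + £60 = £1635 before any cap.
Year-to-date out-of-pocket becomes £1250 + £1635 = £2885, still under the £14500 maximum, so no cap applies.
The plan picks up £43692 − £1635 = £42057.

£42057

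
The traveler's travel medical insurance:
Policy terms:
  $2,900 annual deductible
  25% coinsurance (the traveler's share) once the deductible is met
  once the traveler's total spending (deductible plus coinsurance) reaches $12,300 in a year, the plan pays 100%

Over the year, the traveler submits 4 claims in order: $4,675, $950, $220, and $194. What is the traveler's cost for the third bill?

$55

Claim 1 — $4,675: $2,900 to deductible, leaving $1,775; 25% of $1,775 = $443.75. Cost to traveler: $3,343.75. OOP to date $3,343.75.
Claim 2 — $950: deductible met; 25% of $950 = $237.50. Traveler pays $237.50; OOP now $3,581.25.
Claim 3 — $220: 25% coinsurance on $220 = $55. Traveler owes $55 (running OOP $3,636.25).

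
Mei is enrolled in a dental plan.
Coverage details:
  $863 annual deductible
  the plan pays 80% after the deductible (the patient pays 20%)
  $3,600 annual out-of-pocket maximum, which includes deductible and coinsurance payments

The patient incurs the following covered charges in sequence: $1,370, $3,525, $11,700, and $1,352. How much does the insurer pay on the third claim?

#1 ($1,370): deductible takes $863, $507 remains; patient's 20% is $101.40. Patient owes $964.40 (running OOP $964.40). Plan pays $1,370 − $964.40 = $405.60.
#2 ($3,525): deductible already satisfied, so patient's share is 20% × $3,525 = $705. Cost to patient: $705. OOP to date $1,669.40. Insurer: $3,525 − $705 = $2,820.
#3 ($11,700): deductible already satisfied, so patient's share is 20% × $11,700 = $2,340. OOP would hit $4,009.40 > $3,600, so the cap limits the patient to $3,600 − $1,669.40 = $1,930.60. Insurer: $11,700 − $1,930.60 = $9,769.40.

$9,769.40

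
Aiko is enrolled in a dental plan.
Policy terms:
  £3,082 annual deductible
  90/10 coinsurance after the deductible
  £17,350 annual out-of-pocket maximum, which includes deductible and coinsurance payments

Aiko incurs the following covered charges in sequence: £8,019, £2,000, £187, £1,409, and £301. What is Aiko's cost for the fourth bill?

Bill 1, £8,019: deductible takes £3,082, £4,937 remains; coinsurance £4,937 × 10% = £493.70. Patient pays £3,575.70; OOP now £3,575.70.
Bill 2, £2,000: deductible met; 10% of £2,000 = £200. Patient owes £200 (running OOP £3,775.70).
Bill 3, £187: deductible already satisfied, so patient's share is 10% × £187 = £18.70. Patient owes £18.70 (running OOP £3,794.40).
Bill 4, £1,409: deductible already satisfied, so patient's share is 10% × £1,409 = £140.90. Patient pays £140.90; OOP now £3,935.30.

£140.90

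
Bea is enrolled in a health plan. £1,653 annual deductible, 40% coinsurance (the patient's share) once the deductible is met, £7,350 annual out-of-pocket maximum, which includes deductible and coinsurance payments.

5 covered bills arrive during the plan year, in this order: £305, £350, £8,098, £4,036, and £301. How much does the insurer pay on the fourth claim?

Bill 1, £305: all of it applies to the deductible. Patient owes £305 (running OOP £305). Insurer: £305 − £305 = £0.
Bill 2, £350: fully absorbed by the deductible. Patient pays £350; OOP now £655. Plan pays £350 − £350 = £0.
Bill 3, £8,098: deductible takes £998, £7,100 remains; patient's 40% is £2,840. Cost to patient: £3,838. OOP to date £4,493. Insurer: £8,098 − £3,838 = £4,260.
Bill 4, £4,036: deductible met; 40% of £4,036 = £1,614.40. Patient pays £1,614.40; OOP now £6,107.40. Insurer: £4,036 − £1,614.40 = £2,421.60.

£2,421.60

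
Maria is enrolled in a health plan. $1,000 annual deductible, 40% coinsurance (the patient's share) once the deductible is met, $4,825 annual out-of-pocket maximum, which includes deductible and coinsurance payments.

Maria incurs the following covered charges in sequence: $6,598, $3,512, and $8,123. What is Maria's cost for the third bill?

$181

Bill 1, $6,598: $1,000 to deductible, leaving $5,598; 40% of $5,598 = $2,239.20. Patient pays $3,239.20; OOP now $3,239.20.
Bill 2, $3,512: deductible already satisfied, so patient's share is 40% × $3,512 = $1,404.80. Patient owes $1,404.80 (running OOP $4,644).
Bill 3, $8,123: deductible already satisfied, so patient's share is 40% × $8,123 = $3,249.20. That would push OOP to $7,893.20, over the $4,825 cap, so patient pays $4,825 − $4,644 = $181.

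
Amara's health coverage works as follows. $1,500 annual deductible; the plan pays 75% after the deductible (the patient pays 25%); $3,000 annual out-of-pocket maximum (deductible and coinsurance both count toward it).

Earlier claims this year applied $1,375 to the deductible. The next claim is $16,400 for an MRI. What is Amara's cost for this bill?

$1,625

Deductible still to meet: $1,500 − $1,375 = $125.
After the $125 deductible portion, $16,400 − $125 = $16,275 is subject to coinsurance.
25% of $16,275 = $4,068.75 falls to the patient.
That puts the patient's cost at $125 + $4,068.75 = $4,193.75 before any cap.
That would bring total out-of-pocket to $5,568.75, past the $3,000 cap. The patient is capped at $3,000 − $1,375 = $1,625 on this claim.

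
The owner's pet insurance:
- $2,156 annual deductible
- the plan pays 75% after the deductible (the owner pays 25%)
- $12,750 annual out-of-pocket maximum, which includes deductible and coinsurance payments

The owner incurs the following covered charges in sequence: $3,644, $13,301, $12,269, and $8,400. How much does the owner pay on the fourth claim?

Bill 1, $3,644: $2,156 finishes the deductible; $1,488 goes to coinsurance; coinsurance $1,488 × 25% = $372. Cost to owner: $2,528. OOP to date $2,528.
Bill 2, $13,301: 25% coinsurance on $13,301 = $3,325.25. Owner owes $3,325.25 (running OOP $5,853.25).
Bill 3, $12,269: deductible already satisfied, so owner's share is 25% × $12,269 = $3,067.25. Owner owes $3,067.25 (running OOP $8,920.50).
Bill 4, $8,400: deductible met; 25% of $8,400 = $2,100. Owner pays $2,100; OOP now $11,020.50.

$2,100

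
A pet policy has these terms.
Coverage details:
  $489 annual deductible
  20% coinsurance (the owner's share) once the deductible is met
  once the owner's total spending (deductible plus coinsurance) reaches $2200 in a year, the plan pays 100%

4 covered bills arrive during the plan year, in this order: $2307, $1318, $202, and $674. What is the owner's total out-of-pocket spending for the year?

#1 ($2307): deductible takes $489, $1818 remains; 20% of $1818 = $363.60. Owner pays $852.60; OOP now $852.60.
#2 ($1318): deductible met; 20% of $1318 = $263.60. Cost to owner: $263.60. OOP to date $1116.20.
#3 ($202): deductible met; 20% of $202 = $40.40. Owner pays $40.40; OOP now $1156.60.
#4 ($674): deductible met; 20% of $674 = $134.80. Owner owes $134.80 (running OOP $1291.40).
Total paid by the owner: $852.60 + $263.60 + $40.40 + $134.80 = $1291.40.

$1291.40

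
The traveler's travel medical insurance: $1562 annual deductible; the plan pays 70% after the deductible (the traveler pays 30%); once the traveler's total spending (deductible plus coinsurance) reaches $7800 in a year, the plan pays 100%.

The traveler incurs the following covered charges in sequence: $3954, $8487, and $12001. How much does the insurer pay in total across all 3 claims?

Bill 1, $3954: deductible takes $1562, $2392 remains; coinsurance $2392 × 30% = $717.60. Traveler pays $2279.60; OOP now $2279.60. Insurer: $3954 − $2279.60 = $1674.40.
Bill 2, $8487: deductible met; 30% of $8487 = $2546.10. Cost to traveler: $2546.10. OOP to date $4825.70. Plan pays $8487 − $2546.10 = $5940.90.
Bill 3, $12001: 30% coinsurance on $12001 = $3600.30. OOP would hit $8426 > $7800, so the cap limits the traveler to $7800 − $4825.70 = $2974.30. Insurer: $12001 − $2974.30 = $9026.70.
Insurer total: $1674.40 + $5940.90 + $9026.70 = $16642.

$16642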